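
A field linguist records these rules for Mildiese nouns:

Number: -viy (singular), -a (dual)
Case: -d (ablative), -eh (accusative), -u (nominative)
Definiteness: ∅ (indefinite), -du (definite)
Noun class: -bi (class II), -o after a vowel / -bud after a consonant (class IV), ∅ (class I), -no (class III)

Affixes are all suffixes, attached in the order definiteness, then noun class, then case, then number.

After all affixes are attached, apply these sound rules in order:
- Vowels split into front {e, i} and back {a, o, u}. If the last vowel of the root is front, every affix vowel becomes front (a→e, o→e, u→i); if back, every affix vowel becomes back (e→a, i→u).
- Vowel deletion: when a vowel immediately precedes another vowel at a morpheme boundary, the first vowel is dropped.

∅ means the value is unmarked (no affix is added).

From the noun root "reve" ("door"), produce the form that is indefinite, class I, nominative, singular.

definiteness = indefinite: zero marking, form stays reve.
noun class = class I: zero marking, form stays reve.
Attach case nominative -u → reveu.
Attach number singular -viy → reveuviy.
Apply vowel harmony: reveuviy → reveiviy.
Apply vowel deletion: reveiviy → reviviy.

reviviy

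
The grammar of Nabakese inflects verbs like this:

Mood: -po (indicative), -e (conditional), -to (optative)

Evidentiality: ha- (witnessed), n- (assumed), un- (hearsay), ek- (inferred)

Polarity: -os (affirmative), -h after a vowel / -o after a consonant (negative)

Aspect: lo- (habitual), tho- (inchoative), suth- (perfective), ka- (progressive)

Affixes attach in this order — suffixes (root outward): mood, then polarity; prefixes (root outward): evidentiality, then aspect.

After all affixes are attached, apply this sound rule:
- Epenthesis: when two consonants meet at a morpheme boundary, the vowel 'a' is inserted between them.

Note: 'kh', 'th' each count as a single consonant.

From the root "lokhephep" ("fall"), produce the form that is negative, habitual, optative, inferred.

loekalokhephepatoh

Attach mood optative -to → lokhephepto.
Attach evidentiality inferred ek- → eklokhephepto.
Attach aspect habitual lo- → loeklokhephepto.
Attach polarity negative -h (after vowel 'o') → loeklokhepheptoh.
Apply epenthesis: loeklokhepheptoh → loekalokhephepatoh.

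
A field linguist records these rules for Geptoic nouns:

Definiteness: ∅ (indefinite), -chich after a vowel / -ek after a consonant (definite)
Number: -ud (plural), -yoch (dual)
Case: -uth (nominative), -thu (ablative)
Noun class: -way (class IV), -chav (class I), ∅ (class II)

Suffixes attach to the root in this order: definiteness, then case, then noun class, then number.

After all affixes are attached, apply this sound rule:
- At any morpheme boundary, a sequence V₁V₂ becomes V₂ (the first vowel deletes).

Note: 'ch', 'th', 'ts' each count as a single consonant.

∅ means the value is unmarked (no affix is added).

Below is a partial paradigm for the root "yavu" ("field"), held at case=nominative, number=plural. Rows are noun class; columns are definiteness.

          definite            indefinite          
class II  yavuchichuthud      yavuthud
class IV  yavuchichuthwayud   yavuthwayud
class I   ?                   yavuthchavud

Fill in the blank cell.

Attach definiteness definite -chich (after vowel 'u') → yavuchich.
Attach case nominative -uth → yavuchichuth.
Attach noun class class I -chav → yavuchichuthchav.
Attach number plural -ud → yavuchichuthchavud.
Vowel deletion: no change.

yavuchichuthchavud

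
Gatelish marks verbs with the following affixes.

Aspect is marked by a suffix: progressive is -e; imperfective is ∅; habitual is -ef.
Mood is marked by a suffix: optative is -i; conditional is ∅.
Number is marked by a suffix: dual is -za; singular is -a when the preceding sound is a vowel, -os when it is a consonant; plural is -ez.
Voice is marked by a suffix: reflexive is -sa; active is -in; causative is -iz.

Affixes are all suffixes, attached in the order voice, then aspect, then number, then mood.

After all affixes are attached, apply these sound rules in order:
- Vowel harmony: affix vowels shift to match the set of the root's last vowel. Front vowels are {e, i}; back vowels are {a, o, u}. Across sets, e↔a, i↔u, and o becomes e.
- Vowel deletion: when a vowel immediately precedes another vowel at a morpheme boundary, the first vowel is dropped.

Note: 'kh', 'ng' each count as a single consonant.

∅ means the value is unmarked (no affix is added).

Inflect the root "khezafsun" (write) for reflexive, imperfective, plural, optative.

khezafsunsazu

Attach voice reflexive -sa → khezafsunsa.
aspect = imperfective: zero marking, form stays khezafsunsa.
Attach number plural -ez → khezafsunsaez.
Attach mood optative -i → khezafsunsaezi.
Apply vowel harmony: khezafsunsaezi → khezafsunsaazu.
Apply vowel deletion: khezafsunsaazu → khezafsunsazu.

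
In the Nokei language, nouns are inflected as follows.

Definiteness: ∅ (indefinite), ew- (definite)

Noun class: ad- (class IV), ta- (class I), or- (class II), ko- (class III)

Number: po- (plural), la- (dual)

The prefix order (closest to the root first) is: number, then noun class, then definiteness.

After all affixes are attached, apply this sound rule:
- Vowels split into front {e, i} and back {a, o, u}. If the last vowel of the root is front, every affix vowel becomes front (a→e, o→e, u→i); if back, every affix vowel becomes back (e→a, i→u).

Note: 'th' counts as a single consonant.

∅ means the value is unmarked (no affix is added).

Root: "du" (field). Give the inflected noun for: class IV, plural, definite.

awadpodu

Attach number plural po- → podu.
Attach noun class class IV ad- → adpodu.
Attach definiteness definite ew- → ewadpodu.
Apply vowel harmony: ewadpodu → awadpodu.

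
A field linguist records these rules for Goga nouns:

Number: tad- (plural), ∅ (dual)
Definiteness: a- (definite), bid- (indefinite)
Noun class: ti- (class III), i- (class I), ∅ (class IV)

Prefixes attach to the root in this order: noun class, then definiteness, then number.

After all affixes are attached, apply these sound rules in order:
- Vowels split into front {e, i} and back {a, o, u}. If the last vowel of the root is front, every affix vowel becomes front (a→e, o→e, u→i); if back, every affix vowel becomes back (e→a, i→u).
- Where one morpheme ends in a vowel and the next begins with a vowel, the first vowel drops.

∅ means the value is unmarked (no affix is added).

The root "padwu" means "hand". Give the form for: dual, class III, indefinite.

budtupadwu

Attach noun class class III ti- → tipadwu.
Attach definiteness indefinite bid- → bidtipadwu.
number = dual: zero marking, form stays bidtipadwu.
Apply vowel harmony: bidtipadwu → budtupadwu.
Vowel deletion: no change.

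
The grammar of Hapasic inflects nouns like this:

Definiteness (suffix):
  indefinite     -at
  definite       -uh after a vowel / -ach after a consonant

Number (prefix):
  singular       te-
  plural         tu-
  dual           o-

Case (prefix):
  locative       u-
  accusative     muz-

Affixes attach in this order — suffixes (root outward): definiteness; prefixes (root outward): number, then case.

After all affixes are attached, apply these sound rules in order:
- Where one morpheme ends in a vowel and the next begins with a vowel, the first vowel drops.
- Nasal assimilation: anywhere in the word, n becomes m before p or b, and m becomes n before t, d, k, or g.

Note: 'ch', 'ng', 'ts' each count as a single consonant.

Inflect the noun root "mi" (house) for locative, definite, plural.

Attach number plural tu- → tumi.
Attach definiteness definite -uh (after vowel 'i') → tumiuh.
Attach case locative u- → utumiuh.
Apply vowel deletion: utumiuh → utumuh.
Nasal assimilation: no change.

utumuh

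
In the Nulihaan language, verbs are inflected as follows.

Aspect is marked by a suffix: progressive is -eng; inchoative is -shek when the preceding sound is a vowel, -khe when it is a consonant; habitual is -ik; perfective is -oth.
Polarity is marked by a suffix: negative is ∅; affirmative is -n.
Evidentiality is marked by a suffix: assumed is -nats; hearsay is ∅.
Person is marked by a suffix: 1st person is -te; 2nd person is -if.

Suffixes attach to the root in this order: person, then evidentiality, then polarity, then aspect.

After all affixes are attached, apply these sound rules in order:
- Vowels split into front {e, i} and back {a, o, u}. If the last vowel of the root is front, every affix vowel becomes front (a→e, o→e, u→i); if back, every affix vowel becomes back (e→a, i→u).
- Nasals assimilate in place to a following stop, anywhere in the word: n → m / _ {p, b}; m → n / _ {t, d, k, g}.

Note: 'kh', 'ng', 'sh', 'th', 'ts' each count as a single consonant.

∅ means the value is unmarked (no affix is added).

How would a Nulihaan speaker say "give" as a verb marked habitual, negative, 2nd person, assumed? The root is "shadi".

shadiifnetsik

Attach person 2nd person -if → shadiif.
Attach evidentiality assumed -nats → shadiifnats.
polarity = negative: zero marking, form stays shadiifnats.
Attach aspect habitual -ik → shadiifnatsik.
Apply vowel harmony: shadiifnatsik → shadiifnetsik.
Nasal assimilation: no change.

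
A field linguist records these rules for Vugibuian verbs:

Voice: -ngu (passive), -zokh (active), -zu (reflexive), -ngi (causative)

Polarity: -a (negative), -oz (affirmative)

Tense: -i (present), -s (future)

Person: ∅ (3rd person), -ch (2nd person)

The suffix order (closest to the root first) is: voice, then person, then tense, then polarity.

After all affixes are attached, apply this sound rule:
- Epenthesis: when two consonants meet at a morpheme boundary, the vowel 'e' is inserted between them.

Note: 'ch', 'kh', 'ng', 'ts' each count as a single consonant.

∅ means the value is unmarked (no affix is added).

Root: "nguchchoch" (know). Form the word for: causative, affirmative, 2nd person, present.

Attach voice causative -ngi → nguchchochngi.
Attach person 2nd person -ch → nguchchochngich.
Attach tense present -i → nguchchochngichi.
Attach polarity affirmative -oz → nguchchochngichioz.
Apply epenthesis: nguchchochngichioz → nguchchochengichioz.

nguchchochengichioz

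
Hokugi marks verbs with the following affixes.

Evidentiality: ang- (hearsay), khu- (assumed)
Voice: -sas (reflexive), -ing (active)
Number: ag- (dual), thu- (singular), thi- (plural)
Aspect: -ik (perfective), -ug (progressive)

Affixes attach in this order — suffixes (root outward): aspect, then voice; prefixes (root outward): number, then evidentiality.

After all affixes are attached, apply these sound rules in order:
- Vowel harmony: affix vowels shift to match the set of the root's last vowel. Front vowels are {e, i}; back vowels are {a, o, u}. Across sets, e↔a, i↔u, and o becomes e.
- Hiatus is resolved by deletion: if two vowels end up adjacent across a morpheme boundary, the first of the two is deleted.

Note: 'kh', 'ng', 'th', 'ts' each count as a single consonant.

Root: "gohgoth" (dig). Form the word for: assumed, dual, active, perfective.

Attach number dual ag- → aggohgoth.
Attach aspect perfective -ik → aggohgothik.
Attach voice active -ing → aggohgothiking.
Attach evidentiality assumed khu- → khuaggohgothiking.
Apply vowel harmony: khuaggohgothiking → khuaggohgothukung.
Apply vowel deletion: khuaggohgothukung → khaggohgothukung.

khaggohgothukung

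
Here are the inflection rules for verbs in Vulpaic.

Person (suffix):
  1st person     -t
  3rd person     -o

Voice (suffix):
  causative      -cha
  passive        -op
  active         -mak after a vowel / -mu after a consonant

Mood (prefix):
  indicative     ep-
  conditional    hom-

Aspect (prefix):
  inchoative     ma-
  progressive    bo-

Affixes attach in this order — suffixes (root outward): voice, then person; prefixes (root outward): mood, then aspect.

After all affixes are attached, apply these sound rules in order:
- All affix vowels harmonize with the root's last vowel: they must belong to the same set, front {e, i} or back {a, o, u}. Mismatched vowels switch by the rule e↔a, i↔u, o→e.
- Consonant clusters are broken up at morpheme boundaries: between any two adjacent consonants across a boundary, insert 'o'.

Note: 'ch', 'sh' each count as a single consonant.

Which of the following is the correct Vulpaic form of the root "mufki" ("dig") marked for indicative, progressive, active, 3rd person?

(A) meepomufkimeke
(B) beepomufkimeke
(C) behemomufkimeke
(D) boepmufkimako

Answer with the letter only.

B

Attach mood indicative ep- → epmufki.
Attach voice active -mak (after vowel 'i') → epmufkimak.
Attach aspect progressive bo- → boepmufkimak.
Attach person 3rd person -o → boepmufkimako.
Apply vowel harmony: boepmufkimako → beepmufkimeke.
Apply epenthesis: beepmufkimeke → beepomufkimeke.
So the correct form is beepomufkimeke, option (B).
(A) meepomufkimeke is wrong: it uses inchoative instead of progressive for aspect.
(C) behemomufkimeke is wrong: it uses conditional instead of indicative for mood.
(D) boepmufkimako is wrong: it fails to apply the sound rule(s).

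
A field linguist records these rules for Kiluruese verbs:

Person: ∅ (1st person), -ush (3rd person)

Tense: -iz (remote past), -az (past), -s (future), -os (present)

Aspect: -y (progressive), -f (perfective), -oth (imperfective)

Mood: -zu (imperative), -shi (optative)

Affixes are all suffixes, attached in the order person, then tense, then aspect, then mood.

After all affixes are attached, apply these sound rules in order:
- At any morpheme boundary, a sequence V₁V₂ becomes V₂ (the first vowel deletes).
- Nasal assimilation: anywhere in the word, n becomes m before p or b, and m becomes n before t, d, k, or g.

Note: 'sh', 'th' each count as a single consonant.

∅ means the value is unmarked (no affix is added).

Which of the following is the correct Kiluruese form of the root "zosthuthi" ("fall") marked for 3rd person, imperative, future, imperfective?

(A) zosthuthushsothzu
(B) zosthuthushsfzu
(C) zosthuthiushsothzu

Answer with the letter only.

Attach person 3rd person -ush → zosthuthiush.
Attach tense future -s → zosthuthiushs.
Attach aspect imperfective -oth → zosthuthiushsoth.
Attach mood imperative -zu → zosthuthiushsothzu.
Apply vowel deletion: zosthuthiushsothzu → zosthuthushsothzu.
Nasal assimilation: no change.
So the correct form is zosthuthushsothzu, option (A).
(C) zosthuthiushsothzu is wrong: it fails to apply the sound rule(s).
(B) zosthuthushsfzu is wrong: it uses perfective instead of imperfective for aspect.

A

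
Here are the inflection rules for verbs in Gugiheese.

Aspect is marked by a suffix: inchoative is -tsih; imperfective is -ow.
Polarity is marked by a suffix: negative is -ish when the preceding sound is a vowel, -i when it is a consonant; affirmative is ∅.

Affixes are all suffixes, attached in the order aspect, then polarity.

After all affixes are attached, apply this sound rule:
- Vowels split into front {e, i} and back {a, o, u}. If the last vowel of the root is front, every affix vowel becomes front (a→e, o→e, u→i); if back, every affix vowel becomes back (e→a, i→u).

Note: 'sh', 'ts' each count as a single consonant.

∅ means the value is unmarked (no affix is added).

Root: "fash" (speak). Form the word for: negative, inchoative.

Attach aspect inchoative -tsih → fashtsih.
Attach polarity negative -i (after consonant 'h') → fashtsihi.
Apply vowel harmony: fashtsihi → fashtsuhu.

fashtsuhu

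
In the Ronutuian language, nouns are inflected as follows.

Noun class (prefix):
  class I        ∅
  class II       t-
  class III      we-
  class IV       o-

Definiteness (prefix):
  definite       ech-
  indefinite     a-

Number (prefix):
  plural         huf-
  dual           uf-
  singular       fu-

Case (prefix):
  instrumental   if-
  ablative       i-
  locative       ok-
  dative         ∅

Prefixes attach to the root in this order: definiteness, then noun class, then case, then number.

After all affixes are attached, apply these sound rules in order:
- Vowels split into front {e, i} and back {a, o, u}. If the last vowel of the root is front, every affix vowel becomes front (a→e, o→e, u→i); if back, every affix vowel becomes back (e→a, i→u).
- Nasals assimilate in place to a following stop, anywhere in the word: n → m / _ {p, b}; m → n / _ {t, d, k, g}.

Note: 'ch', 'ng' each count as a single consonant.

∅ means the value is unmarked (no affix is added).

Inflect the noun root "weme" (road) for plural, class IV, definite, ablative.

hifieechweme

Attach definiteness definite ech- → echweme.
Attach noun class class IV o- → oechweme.
Attach case ablative i- → ioechweme.
Attach number plural huf- → hufioechweme.
Apply vowel harmony: hufioechweme → hifieechweme.
Nasal assimilation: no change.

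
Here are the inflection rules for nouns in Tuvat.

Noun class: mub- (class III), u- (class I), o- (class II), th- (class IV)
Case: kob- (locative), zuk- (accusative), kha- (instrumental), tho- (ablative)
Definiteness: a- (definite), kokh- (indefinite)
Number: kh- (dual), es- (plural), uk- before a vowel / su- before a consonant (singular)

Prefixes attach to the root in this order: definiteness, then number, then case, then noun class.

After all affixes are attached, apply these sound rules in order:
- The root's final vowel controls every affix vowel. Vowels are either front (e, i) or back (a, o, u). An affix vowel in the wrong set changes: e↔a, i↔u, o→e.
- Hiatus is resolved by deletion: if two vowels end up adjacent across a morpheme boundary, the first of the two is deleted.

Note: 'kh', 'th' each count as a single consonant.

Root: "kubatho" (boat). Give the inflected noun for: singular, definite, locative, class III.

Attach definiteness definite a- → akubatho.
Attach number singular uk- (before vowel 'a') → ukakubatho.
Attach case locative kob- → kobukakubatho.
Attach noun class class III mub- → mubkobukakubatho.
Vowel harmony: no change.
Vowel deletion: no change.

mubkobukakubatho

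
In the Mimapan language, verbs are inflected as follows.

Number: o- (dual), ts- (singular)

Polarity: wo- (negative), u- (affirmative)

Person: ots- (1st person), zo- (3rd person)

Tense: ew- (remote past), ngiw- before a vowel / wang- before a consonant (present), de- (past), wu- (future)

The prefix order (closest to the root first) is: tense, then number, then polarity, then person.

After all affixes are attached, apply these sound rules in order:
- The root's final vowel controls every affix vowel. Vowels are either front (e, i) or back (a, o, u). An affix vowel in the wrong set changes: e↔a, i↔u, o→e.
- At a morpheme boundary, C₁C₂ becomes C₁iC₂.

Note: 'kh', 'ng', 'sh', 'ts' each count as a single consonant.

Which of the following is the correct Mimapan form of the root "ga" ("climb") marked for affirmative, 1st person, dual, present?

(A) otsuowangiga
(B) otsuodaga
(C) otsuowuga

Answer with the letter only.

Attach tense present wang- (before consonant 'g') → wangga.
Attach number dual o- → owangga.
Attach polarity affirmative u- → uowangga.
Attach person 1st person ots- → otsuowangga.
Vowel harmony: no change.
Apply epenthesis: otsuowangga → otsuowangiga.
So the correct form is otsuowangiga, option (A).
(B) otsuodaga is wrong: it uses past instead of present for tense.
(C) otsuowuga is wrong: it uses future instead of present for tense.

A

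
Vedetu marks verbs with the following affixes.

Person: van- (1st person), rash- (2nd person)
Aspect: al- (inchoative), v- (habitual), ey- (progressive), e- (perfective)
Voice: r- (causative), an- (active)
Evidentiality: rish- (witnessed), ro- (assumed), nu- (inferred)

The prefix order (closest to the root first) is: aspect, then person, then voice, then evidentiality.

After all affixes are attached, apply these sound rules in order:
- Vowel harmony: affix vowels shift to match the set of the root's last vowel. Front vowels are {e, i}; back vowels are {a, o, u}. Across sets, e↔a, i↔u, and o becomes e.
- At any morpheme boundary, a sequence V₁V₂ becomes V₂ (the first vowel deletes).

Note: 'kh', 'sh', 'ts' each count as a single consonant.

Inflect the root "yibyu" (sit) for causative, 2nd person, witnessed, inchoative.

rushrrashalyibyu

Attach aspect inchoative al- → alyibyu.
Attach person 2nd person rash- → rashalyibyu.
Attach voice causative r- → rrashalyibyu.
Attach evidentiality witnessed rish- → rishrrashalyibyu.
Apply vowel harmony: rishrrashalyibyu → rushrrashalyibyu.
Vowel deletion: no change.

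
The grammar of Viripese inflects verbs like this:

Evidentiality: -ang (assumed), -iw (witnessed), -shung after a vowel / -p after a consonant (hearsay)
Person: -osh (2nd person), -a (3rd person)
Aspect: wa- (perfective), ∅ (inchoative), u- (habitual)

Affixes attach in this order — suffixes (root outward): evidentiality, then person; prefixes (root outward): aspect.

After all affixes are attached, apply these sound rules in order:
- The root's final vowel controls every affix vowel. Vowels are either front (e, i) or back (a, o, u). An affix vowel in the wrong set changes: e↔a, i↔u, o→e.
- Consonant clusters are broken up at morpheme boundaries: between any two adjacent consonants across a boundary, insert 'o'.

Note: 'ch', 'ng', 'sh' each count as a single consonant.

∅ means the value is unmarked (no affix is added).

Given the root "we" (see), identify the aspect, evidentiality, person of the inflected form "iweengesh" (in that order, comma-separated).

habitual, assumed, 2nd person

Segment: u-we-ang-osh.
aspect: u- → habitual.
evidentiality: -ang → assumed.
person: -osh → 2nd person.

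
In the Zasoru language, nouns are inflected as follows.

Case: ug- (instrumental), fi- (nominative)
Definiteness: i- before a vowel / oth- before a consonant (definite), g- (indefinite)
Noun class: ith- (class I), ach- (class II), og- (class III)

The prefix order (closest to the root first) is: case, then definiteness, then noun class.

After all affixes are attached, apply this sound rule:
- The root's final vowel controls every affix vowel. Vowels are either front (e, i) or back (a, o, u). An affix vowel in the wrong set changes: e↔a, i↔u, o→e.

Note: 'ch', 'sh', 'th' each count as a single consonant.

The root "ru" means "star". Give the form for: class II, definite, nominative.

Attach case nominative fi- → firu.
Attach definiteness definite oth- (before consonant 'f') → othfiru.
Attach noun class class II ach- → achothfiru.
Apply vowel harmony: achothfiru → achothfuru.

achothfuru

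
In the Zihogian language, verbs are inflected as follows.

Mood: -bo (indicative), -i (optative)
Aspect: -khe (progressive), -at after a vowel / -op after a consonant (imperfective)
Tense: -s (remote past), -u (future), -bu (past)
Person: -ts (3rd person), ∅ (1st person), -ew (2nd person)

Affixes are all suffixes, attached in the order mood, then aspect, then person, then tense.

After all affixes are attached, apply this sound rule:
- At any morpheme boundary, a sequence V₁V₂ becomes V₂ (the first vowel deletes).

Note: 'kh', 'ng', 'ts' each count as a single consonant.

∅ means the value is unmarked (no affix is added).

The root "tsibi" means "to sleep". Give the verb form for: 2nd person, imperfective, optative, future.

Attach mood optative -i → tsibii.
Attach aspect imperfective -at (after vowel 'i') → tsibiiat.
Attach person 2nd person -ew → tsibiiatew.
Attach tense future -u → tsibiiatewu.
Apply vowel deletion: tsibiiatewu → tsibatewu.

tsibatewu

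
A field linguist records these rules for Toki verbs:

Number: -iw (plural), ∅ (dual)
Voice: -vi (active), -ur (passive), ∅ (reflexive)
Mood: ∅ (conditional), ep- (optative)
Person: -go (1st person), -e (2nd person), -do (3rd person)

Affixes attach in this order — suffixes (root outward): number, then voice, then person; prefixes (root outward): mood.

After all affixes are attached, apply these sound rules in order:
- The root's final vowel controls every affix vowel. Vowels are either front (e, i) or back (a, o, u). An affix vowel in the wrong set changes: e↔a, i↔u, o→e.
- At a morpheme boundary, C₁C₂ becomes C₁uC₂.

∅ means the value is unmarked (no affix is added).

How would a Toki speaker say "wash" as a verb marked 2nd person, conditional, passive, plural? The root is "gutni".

Attach number plural -iw → gutniiw.
mood = conditional: zero marking, form stays gutniiw.
Attach voice passive -ur → gutniiwur.
Attach person 2nd person -e → gutniiwure.
Apply vowel harmony: gutniiwure → gutniiwire.
Epenthesis: no change.

gutniiwire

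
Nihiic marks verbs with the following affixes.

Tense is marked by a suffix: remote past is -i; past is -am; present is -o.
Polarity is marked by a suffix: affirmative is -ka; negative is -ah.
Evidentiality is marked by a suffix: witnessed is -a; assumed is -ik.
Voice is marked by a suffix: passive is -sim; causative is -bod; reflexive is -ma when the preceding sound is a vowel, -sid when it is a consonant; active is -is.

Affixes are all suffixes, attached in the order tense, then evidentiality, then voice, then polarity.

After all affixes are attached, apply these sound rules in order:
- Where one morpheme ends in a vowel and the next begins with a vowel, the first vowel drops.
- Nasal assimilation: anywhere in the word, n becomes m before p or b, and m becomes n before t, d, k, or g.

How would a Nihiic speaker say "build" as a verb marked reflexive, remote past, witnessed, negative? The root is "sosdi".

sosdamah

Attach tense remote past -i → sosdii.
Attach evidentiality witnessed -a → sosdiia.
Attach voice reflexive -ma (after vowel 'a') → sosdiiama.
Attach polarity negative -ah → sosdiiamaah.
Apply vowel deletion: sosdiiamaah → sosdamah.
Nasal assimilation: no change.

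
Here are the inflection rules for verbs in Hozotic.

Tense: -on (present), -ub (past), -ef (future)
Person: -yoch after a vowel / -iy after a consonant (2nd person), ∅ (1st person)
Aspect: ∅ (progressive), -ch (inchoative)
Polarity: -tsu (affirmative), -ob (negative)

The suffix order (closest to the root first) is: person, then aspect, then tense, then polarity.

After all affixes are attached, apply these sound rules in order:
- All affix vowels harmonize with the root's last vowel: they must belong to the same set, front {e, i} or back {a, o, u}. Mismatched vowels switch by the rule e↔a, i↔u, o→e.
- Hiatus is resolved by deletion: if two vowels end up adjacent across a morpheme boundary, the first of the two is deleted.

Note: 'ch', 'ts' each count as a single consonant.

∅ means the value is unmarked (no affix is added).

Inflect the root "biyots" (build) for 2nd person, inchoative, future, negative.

biyotsuychafob

Attach person 2nd person -iy (after consonant 'ts') → biyotsiy.
Attach aspect inchoative -ch → biyotsiych.
Attach tense future -ef → biyotsiychef.
Attach polarity negative -ob → biyotsiychefob.
Apply vowel harmony: biyotsiychefob → biyotsuychafob.
Vowel deletion: no change.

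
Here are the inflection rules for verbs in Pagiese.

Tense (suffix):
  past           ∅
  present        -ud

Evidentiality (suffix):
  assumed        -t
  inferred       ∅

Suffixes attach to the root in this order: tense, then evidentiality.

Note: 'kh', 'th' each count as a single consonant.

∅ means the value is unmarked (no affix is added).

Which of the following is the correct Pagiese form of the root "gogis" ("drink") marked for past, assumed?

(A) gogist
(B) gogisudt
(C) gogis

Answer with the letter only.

tense = past: zero marking, form stays gogis.
Attach evidentiality assumed -t → gogist.
So the correct form is gogist, option (A).
(C) gogis is wrong: it uses inferred instead of assumed for evidentiality.
(B) gogisudt is wrong: it uses present instead of past for tense.

A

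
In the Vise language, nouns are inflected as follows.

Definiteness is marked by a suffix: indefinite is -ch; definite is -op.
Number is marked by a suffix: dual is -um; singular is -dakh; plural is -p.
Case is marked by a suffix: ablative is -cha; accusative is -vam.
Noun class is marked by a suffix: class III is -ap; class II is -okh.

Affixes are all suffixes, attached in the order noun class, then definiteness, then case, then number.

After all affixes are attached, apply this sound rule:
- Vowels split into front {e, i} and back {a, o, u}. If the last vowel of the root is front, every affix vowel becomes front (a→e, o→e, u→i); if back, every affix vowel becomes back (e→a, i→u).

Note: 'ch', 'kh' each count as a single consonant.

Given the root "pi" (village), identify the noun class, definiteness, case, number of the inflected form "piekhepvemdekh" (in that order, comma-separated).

Segment: pi-okh-op-vam-dakh.
noun class: -okh → class II.
definiteness: -op → definite.
case: -vam → accusative.
number: -dakh → singular.

class II, definite, accusative, singular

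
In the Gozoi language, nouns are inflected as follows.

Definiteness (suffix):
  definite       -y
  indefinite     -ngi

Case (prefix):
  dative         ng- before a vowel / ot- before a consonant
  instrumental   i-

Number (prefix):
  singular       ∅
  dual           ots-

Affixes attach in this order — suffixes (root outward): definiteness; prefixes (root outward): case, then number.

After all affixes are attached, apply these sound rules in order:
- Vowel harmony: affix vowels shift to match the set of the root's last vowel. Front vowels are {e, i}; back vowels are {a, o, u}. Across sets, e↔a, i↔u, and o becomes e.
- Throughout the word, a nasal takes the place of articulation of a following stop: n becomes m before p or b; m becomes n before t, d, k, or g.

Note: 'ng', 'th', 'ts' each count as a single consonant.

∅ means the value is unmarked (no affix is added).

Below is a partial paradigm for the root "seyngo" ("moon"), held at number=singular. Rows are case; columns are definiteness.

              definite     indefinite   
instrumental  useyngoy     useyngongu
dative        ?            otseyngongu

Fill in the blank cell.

otseyngoy

Attach case dative ot- (before consonant 's') → otseyngo.
Attach definiteness definite -y → otseyngoy.
number = singular: zero marking, form stays otseyngoy.
Vowel harmony: no change.
Nasal assimilation: no change.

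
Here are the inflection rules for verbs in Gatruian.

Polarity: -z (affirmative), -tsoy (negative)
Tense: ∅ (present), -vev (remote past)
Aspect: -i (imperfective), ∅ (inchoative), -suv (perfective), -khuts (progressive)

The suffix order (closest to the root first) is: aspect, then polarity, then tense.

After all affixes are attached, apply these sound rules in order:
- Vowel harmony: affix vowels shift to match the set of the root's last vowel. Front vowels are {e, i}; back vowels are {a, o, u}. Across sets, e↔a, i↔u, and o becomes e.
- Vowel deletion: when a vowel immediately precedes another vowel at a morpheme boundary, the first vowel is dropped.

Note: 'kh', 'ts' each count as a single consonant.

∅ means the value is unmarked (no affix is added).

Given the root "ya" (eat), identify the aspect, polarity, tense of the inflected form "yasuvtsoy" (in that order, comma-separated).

perfective, negative, present

Segment: ya-suv-tsoy.
aspect: -suv → perfective.
polarity: -tsoy → negative.
tense: ∅ → present.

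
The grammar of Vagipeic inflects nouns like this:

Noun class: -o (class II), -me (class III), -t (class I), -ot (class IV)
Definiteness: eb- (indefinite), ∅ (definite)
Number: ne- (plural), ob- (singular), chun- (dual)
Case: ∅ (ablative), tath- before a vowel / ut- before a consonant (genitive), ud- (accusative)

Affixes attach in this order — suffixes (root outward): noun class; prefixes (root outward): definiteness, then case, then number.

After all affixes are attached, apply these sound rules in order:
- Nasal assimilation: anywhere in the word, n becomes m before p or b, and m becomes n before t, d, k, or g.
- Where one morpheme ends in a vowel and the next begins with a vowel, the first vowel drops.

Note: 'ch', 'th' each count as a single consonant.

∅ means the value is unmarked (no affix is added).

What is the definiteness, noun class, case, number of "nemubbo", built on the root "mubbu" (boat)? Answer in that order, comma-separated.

definite, class II, ablative, plural

Segment: ne-mubbu-o.
definiteness: ∅ → definite.
noun class: -o → class II.
case: ∅ → ablative.
number: ne- → plural.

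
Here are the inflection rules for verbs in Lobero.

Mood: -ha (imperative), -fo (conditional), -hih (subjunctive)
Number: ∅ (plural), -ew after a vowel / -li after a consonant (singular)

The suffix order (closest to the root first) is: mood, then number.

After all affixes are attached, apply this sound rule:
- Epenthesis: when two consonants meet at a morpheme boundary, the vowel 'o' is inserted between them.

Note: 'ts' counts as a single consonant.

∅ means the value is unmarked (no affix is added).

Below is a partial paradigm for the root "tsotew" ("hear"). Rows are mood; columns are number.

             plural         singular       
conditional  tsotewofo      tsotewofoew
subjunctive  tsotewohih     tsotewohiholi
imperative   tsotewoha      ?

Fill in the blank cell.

tsotewohaew

Attach mood imperative -ha → tsotewha.
Attach number singular -ew (after vowel 'a') → tsotewhaew.
Apply epenthesis: tsotewhaew → tsotewohaew.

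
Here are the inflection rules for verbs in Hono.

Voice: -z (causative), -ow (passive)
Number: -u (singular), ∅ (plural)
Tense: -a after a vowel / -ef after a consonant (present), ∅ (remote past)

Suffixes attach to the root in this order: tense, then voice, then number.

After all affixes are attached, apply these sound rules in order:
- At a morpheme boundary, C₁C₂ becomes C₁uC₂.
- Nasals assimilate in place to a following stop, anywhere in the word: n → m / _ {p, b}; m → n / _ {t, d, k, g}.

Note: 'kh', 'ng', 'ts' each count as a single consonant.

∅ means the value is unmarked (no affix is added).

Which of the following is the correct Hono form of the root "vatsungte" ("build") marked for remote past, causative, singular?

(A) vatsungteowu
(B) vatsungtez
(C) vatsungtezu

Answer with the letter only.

C

tense = remote past: zero marking, form stays vatsungte.
Attach voice causative -z → vatsungtez.
Attach number singular -u → vatsungtezu.
Epenthesis: no change.
Nasal assimilation: no change.
So the correct form is vatsungtezu, option (C).
(A) vatsungteowu is wrong: it uses passive instead of causative for voice.
(B) vatsungtez is wrong: it uses plural instead of singular for number.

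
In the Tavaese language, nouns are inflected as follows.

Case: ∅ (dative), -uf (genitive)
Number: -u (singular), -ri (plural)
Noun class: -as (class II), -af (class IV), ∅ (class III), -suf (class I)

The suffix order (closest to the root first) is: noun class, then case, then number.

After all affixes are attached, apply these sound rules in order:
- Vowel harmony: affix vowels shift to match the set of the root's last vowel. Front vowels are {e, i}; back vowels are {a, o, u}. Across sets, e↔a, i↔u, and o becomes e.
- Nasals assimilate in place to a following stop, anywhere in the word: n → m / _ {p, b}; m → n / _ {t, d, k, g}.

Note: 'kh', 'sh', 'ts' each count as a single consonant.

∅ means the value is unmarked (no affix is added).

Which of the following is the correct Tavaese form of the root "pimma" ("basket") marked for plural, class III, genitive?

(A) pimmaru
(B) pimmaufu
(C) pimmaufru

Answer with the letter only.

noun class = class III: zero marking, form stays pimma.
Attach case genitive -uf → pimmauf.
Attach number plural -ri → pimmaufri.
Apply vowel harmony: pimmaufri → pimmaufru.
Nasal assimilation: no change.
So the correct form is pimmaufru, option (C).
(A) pimmaru is wrong: it uses dative instead of genitive for case.
(B) pimmaufu is wrong: it uses singular instead of plural for number.

C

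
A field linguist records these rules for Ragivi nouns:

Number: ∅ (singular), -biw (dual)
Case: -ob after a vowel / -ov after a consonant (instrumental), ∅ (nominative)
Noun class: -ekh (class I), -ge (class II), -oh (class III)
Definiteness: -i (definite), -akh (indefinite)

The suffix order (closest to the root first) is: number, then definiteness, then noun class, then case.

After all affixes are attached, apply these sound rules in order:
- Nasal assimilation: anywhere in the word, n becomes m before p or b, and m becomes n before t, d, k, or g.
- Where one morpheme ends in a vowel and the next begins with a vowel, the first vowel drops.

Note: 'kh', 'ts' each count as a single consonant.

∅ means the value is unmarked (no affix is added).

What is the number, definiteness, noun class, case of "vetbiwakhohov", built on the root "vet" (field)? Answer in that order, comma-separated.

dual, indefinite, class III, instrumental

Segment: vet-biw-akh-oh-ov.
number: -biw → dual.
definiteness: -akh → indefinite.
noun class: -oh → class III.
case: -ob/ov → instrumental.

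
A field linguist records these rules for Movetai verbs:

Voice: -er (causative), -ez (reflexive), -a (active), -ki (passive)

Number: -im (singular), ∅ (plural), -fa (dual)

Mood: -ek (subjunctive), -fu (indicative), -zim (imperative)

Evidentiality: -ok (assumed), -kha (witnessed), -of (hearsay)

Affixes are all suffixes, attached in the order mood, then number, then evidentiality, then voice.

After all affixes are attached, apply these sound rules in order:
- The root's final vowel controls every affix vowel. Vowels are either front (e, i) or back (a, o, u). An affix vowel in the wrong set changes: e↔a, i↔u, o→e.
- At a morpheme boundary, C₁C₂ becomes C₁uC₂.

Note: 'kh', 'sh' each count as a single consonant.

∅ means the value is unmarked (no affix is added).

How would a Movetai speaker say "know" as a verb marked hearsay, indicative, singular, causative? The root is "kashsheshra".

kashsheshrafuumofar

Attach mood indicative -fu → kashsheshrafu.
Attach number singular -im → kashsheshrafuim.
Attach evidentiality hearsay -of → kashsheshrafuimof.
Attach voice causative -er → kashsheshrafuimofer.
Apply vowel harmony: kashsheshrafuimofer → kashsheshrafuumofar.
Epenthesis: no change.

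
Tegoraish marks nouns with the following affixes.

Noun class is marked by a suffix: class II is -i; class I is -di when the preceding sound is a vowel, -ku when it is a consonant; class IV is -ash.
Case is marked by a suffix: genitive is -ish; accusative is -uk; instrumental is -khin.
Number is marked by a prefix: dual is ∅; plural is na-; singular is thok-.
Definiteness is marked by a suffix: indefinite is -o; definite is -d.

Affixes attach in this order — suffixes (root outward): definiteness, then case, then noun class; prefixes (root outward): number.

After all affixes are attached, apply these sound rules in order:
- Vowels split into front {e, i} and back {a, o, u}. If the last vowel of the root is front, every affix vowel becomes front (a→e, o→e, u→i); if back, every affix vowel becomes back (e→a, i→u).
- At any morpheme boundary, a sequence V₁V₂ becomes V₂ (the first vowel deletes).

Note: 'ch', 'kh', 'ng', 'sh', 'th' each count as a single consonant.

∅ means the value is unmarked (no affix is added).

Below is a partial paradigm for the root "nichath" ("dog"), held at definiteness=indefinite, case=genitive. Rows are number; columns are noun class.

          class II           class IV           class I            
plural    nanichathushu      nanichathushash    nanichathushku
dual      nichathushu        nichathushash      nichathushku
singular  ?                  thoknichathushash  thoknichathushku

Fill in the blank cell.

thoknichathushu

Attach definiteness indefinite -o → nichatho.
Attach number singular thok- → thoknichatho.
Attach case genitive -ish → thoknichathoish.
Attach noun class class II -i → thoknichathoishi.
Apply vowel harmony: thoknichathoishi → thoknichathoushu.
Apply vowel deletion: thoknichathoushu → thoknichathushu.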